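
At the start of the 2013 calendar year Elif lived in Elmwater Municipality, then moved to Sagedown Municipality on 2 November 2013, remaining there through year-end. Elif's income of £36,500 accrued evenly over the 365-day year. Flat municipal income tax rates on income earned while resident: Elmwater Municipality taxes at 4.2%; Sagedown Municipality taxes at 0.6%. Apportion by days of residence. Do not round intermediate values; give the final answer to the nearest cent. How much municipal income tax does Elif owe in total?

£1,317.00

Elmwater Municipality, 1 January – 1 November 2013: 305 days → £36,500 × 4.2% × 305/365 = £1,281.0000
Sagedown Municipality, 2 November – 31 December 2013: 60 days → £36,500 × 0.6% × 60/365 = £36.0000
Total = £1,317.0000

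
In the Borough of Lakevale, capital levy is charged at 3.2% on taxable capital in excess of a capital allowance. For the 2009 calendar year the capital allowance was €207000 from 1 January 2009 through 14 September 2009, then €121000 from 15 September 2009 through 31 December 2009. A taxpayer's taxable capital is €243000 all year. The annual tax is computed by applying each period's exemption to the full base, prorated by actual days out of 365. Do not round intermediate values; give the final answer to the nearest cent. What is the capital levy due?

€1966.29

1 January – 14 September 2009: 257 days, exemption €207000 → (€243000 − €207000) × 3.2% × 257/365 = €811.1342
15 September – 31 December 2009: 108 days, exemption €121000 → (€243000 − €121000) × 3.2% × 108/365 = €1155.1562
Total = €1966.2904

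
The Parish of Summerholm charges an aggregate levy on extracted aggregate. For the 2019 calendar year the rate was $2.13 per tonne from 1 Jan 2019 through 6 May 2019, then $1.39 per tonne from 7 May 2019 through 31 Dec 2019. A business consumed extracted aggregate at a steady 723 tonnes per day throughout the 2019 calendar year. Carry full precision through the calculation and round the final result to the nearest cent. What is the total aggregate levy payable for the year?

$434,226.57

1 Jan – 6 May 2019: 126 days × 723 tonnes/day = 91,098 tonnes at $2.13/tonne → $194,038.74
7 May – 31 Dec 2019: 239 days × 723 tonnes/day = 172,797 tonnes at $1.39/tonne → $240,187.83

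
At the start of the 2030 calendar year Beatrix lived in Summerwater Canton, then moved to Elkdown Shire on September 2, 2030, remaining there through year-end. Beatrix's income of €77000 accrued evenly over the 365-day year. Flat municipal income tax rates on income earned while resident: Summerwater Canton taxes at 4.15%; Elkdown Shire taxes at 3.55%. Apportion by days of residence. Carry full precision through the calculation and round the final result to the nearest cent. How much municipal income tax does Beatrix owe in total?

Summerwater Canton, January 1 – September 1, 2030: 244 days → €77000 × 4.15% × 244/365 = €2136.1699
Elkdown Shire, September 2 – December 31, 2030: 121 days → €77000 × 3.55% × 121/365 = €906.1740
Total = €3042.3438

€3042.34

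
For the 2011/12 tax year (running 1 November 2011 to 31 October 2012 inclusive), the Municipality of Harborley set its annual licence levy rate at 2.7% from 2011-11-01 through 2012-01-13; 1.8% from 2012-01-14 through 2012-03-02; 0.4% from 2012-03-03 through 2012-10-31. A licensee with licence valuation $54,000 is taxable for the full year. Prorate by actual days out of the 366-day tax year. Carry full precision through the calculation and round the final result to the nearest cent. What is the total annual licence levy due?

$568.33

2011-11-01 to 2012-01-13: 74 days at 2.7% → $54,000 × 2.7% × 74/366 = $294.7869
2012-01-14 to 2012-03-02: 49 days at 1.8% → $54,000 × 1.8% × 49/366 = $130.1311
2012-03-03 to 2012-10-31: 243 days at 0.4% → $54,000 × 0.4% × 243/366 = $143.4098
Total = $568.3279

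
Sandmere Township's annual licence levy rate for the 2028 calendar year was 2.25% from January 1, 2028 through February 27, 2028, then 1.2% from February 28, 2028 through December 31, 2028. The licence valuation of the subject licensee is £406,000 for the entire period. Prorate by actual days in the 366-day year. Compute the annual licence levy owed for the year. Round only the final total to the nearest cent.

£5,547.56

January 1 – February 27, 2028: 58 days at 2.25% → £406,000 × 2.25% × 58/366 = £1,447.6230
February 28 – December 31, 2028: 308 days at 1.2% → £406,000 × 1.2% × 308/366 = £4,099.9344
Total = £5,547.5574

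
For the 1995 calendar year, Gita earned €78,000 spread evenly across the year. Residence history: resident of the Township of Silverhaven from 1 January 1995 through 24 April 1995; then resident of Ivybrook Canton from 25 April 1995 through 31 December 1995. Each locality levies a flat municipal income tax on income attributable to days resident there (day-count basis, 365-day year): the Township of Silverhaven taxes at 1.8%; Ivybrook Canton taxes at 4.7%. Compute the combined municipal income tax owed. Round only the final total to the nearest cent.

The Township of Silverhaven, 1 January – 24 April 1995: 114 days → €78,000 × 1.8% × 114/365 = €438.5096
Ivybrook Canton, 25 April – 31 December 1995: 251 days → €78,000 × 4.7% × 251/365 = €2,521.0027
Total = €2,959.5123

€2,959.51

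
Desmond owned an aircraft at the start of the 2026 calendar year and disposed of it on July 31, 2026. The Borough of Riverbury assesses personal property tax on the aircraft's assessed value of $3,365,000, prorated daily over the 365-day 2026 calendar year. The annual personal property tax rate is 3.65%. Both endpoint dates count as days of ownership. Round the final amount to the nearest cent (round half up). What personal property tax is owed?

Days held (January 1 – July 31, 2026): 212 out of 365
Tax = $3,365,000 × 3.65% × 212/365 = $71,338.0000

$71,338.00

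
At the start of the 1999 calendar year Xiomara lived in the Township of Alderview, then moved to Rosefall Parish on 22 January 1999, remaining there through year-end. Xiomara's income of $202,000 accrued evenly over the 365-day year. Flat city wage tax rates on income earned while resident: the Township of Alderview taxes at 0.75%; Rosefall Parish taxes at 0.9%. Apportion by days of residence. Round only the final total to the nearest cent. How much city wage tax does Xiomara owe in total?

$1,800.57

The Township of Alderview, 1 January – 21 January 1999: 21 days → $202,000 × 0.75% × 21/365 = $87.1644
Rosefall Parish, 22 January – 31 December 1999: 344 days → $202,000 × 0.9% × 344/365 = $1,713.4027
Total = $1,800.5671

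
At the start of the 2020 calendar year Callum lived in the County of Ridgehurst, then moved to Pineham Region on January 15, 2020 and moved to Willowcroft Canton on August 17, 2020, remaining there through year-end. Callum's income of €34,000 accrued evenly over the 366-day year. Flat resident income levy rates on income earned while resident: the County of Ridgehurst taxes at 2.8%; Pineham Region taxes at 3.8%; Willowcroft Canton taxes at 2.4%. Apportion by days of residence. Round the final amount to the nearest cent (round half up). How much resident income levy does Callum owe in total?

The County of Ridgehurst, January 1 – January 14, 2020: 14 days → €34,000 × 2.8% × 14/366 = €36.4153
Pineham Region, January 15 – August 16, 2020: 215 days → €34,000 × 3.8% × 215/366 = €758.9617
Willowcroft Canton, August 17 – December 31, 2020: 137 days → €34,000 × 2.4% × 137/366 = €305.4426
Total = €1,100.8197

€1,100.82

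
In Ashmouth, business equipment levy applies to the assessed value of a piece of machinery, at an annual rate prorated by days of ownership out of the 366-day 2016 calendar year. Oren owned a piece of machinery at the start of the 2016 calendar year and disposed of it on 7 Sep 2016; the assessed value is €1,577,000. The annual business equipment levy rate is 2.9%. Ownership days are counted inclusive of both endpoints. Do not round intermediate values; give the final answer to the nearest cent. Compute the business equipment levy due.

Days held (1 Jan – 7 Sep 2016): 251 out of 366
Tax = €1,577,000 × 2.9% × 251/366 = €31,363.3415

€31,363.34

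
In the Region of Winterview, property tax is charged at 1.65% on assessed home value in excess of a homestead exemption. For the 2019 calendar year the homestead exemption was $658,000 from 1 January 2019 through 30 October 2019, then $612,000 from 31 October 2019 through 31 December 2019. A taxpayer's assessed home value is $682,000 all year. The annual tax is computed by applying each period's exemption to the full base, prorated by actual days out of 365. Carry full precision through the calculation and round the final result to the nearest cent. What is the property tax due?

$524.93

1 January – 30 October 2019: 303 days, exemption $658,000 → ($682,000 − $658,000) × 1.65% × 303/365 = $328.7342
31 October – 31 December 2019: 62 days, exemption $612,000 → ($682,000 − $612,000) × 1.65% × 62/365 = $196.1918
Total = $524.9260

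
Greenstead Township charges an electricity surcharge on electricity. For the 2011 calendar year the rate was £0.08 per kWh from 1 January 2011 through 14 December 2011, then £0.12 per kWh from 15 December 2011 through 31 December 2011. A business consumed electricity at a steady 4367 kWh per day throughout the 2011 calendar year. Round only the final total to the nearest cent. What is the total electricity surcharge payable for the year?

1 January – 14 December 2011: 348 days × 4367 kWh/day = 1,519,716 kWh at £0.08/kWh → £121577.28
15 December – 31 December 2011: 17 days × 4367 kWh/day = 74,239 kWh at £0.12/kWh → £8908.68

£130485.96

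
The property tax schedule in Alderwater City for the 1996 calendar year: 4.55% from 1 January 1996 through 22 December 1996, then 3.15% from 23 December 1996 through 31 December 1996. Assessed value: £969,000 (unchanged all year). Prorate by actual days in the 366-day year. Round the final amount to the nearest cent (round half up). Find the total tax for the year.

£43,755.91

1 January – 22 December 1996: 357 days at 4.55% → £969,000 × 4.55% × 357/366 = £43,005.3320
23 December – 31 December 1996: 9 days at 3.15% → £969,000 × 3.15% × 9/366 = £750.5779
Total = £43,755.9098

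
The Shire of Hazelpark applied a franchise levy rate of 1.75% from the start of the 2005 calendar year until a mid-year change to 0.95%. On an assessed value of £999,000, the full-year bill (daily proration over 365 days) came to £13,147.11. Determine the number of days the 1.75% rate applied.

Let d = days at the first rate; then 365 − d days at the second rate.
£999,000 × [1.75%·d + 0.95%·(365−d)] / 365 = £13,147.11
Solving gives d = 167, so the new rate took effect on June 17, 2005.

167 days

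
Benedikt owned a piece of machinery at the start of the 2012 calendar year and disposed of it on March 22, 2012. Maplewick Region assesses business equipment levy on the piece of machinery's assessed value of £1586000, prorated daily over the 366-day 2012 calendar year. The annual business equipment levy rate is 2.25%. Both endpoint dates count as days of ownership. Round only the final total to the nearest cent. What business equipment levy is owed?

£7995.00

Days held (January 1 – March 22, 2012): 82 out of 366
Tax = £1586000 × 2.25% × 82/366 = £7995.0000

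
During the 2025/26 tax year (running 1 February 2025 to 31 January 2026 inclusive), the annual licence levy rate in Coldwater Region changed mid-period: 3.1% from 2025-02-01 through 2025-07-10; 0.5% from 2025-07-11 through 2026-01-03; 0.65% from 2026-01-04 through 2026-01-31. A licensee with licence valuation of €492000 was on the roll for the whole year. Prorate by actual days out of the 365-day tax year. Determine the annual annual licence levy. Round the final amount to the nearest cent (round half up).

2025-02-01 to 2025-07-10: 160 days at 3.1% → €492000 × 3.1% × 160/365 = €6685.8082
2025-07-11 to 2026-01-03: 177 days at 0.5% → €492000 × 0.5% × 177/365 = €1192.9315
2026-01-04 to 2026-01-31: 28 days at 0.65% → €492000 × 0.65% × 28/365 = €245.3260
Total = €8124.0658

€8124.07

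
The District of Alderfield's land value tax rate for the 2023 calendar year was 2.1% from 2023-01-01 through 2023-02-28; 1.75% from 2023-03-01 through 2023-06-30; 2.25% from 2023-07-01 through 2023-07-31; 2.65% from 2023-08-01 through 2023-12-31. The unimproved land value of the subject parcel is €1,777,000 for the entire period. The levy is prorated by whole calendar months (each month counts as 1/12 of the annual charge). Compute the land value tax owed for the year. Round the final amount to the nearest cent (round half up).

2023-01-01 to 2023-02-28: 2 months at 2.1% → €1,777,000 × 2.1% × 2/12 = €6,219.5000
2023-03-01 to 2023-06-30: 4 months at 1.75% → €1,777,000 × 1.75% × 4/12 = €10,365.8333
2023-07-01 to 2023-07-31: 1 month at 2.25% → €1,777,000 × 2.25% × 1/12 = €3,331.8750
2023-08-01 to 2023-12-31: 5 months at 2.65% → €1,777,000 × 2.65% × 5/12 = €19,621.0417
Total = €39,538.2500

€39,538.25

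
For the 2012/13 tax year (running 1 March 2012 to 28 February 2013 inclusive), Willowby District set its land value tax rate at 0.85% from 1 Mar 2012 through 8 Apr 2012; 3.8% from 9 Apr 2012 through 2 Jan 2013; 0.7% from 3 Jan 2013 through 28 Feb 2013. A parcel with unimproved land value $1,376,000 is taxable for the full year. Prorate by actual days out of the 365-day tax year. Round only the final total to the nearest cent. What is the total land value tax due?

$41,289.42

1 Mar – 8 Apr 2012: 39 days at 0.85% → $1,376,000 × 0.85% × 39/365 = $1,249.7096
9 Apr 2012 – 2 Jan 2013: 269 days at 3.8% → $1,376,000 × 3.8% × 269/365 = $38,535.5397
3 Jan – 28 Feb 2013: 57 days at 0.7% → $1,376,000 × 0.7% × 57/365 = $1,504.1753
Total = $41,289.4247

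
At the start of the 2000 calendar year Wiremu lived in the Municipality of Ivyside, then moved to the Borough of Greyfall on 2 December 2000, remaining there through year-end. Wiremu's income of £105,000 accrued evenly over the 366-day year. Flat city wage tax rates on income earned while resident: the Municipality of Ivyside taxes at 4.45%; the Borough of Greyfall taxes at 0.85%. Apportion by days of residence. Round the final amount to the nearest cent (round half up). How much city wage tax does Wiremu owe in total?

The Municipality of Ivyside, 1 January – 1 December 2000: 336 days → £105,000 × 4.45% × 336/366 = £4,289.5082
The Borough of Greyfall, 2 December – 31 December 2000: 30 days → £105,000 × 0.85% × 30/366 = £73.1557
Total = £4,362.6639

£4,362.66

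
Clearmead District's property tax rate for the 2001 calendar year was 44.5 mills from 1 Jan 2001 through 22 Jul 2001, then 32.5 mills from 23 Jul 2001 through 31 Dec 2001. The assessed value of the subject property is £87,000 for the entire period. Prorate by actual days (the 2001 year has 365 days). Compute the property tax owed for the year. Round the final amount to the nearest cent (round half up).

1 Jan – 22 Jul 2001: 203 days at 44.5 mills → £87,000 × 4.45% × 203/365 = £2,153.1904
23 Jul – 31 Dec 2001: 162 days at 32.5 mills → £87,000 × 3.25% × 162/365 = £1,254.9452
Total = £3,408.1356

£3,408.14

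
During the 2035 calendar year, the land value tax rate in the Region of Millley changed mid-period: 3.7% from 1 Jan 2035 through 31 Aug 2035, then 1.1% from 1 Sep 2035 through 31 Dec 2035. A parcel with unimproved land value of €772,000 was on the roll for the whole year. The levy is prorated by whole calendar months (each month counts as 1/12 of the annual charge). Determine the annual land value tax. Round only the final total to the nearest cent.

€21,873.33

1 Jan – 31 Aug 2035: 8 months at 3.7% → €772,000 × 3.7% × 8/12 = €19,042.6667
1 Sep – 31 Dec 2035: 4 months at 1.1% → €772,000 × 1.1% × 4/12 = €2,830.6667
Total = €21,873.3333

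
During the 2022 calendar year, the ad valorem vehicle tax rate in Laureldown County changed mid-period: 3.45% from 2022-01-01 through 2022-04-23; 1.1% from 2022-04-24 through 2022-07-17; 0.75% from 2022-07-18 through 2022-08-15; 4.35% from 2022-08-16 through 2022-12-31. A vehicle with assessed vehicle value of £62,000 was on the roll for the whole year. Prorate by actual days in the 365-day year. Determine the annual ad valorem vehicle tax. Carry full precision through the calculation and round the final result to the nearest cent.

£1,877.67

2022-01-01 to 2022-04-23: 113 days at 3.45% → £62,000 × 3.45% × 113/365 = £662.2110
2022-04-24 to 2022-07-17: 85 days at 1.1% → £62,000 × 1.1% × 85/365 = £158.8219
2022-07-18 to 2022-08-15: 29 days at 0.75% → £62,000 × 0.75% × 29/365 = £36.9452
2022-08-16 to 2022-12-31: 138 days at 4.35% → £62,000 × 4.35% × 138/365 = £1,019.6877
Total = £1,877.6658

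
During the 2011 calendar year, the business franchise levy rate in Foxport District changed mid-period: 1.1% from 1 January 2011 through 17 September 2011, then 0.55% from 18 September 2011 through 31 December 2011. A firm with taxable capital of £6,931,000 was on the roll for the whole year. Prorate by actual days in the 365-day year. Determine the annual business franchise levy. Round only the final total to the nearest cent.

£65,274.83

1 January – 17 September 2011: 260 days at 1.1% → £6,931,000 × 1.1% × 260/365 = £54,308.6575
18 September – 31 December 2011: 105 days at 0.55% → £6,931,000 × 0.55% × 105/365 = £10,966.1712
Total = £65,274.8288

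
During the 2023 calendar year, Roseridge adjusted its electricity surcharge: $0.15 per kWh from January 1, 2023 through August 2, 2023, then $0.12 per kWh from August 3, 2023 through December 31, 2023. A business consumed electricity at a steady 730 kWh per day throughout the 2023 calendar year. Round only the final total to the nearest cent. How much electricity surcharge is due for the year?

January 1 – August 2, 2023: 214 days × 730 kWh/day = 156,220 kWh at $0.15/kWh → $23,433.00
August 3 – December 31, 2023: 151 days × 730 kWh/day = 110,230 kWh at $0.12/kWh → $13,227.60

$36,660.60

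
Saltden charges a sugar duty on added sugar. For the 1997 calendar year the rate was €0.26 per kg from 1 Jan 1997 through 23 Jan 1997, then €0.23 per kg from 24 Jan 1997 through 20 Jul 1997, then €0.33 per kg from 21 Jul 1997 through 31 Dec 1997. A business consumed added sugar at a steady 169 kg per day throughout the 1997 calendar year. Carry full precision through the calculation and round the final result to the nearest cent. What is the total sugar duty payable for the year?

1 Jan – 23 Jan 1997: 23 days × 169 kg/day = 3,887 kg at €0.26/kg → €1,010.62
24 Jan – 20 Jul 1997: 178 days × 169 kg/day = 30,082 kg at €0.23/kg → €6,918.86
21 Jul – 31 Dec 1997: 164 days × 169 kg/day = 27,716 kg at €0.33/kg → €9,146.28

€17,075.76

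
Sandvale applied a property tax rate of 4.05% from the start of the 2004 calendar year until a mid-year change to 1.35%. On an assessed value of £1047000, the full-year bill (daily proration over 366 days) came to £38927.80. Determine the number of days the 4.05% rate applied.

Let d = days at the first rate; then 366 − d days at the second rate.
£1047000 × [4.05%·d + 1.35%·(366−d)] / 366 = £38927.80
Solving gives d = 321, so the new rate took effect on November 17, 2004.

321 days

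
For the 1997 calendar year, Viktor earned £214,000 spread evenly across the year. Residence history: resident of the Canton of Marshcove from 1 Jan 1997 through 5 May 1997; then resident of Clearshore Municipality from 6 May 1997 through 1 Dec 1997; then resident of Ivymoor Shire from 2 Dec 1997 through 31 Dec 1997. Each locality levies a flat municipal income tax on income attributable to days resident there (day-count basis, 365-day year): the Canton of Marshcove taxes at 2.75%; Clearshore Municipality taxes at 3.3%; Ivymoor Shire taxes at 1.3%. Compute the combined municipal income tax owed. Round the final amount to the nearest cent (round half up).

£6,307.14

The Canton of Marshcove, 1 Jan – 5 May 1997: 125 days → £214,000 × 2.75% × 125/365 = £2,015.4110
Clearshore Municipality, 6 May – 1 Dec 1997: 210 days → £214,000 × 3.3% × 210/365 = £4,063.0685
Ivymoor Shire, 2 Dec – 31 Dec 1997: 30 days → £214,000 × 1.3% × 30/365 = £228.6575
Total = £6,307.1370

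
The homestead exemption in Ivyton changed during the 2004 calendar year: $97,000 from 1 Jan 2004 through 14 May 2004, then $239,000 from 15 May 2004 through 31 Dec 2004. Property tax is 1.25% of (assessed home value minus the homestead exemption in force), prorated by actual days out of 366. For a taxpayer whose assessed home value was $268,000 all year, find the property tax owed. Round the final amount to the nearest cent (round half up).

$1,017.21

1 Jan – 14 May 2004: 135 days, exemption $97,000 → ($268,000 − $97,000) × 1.25% × 135/366 = $788.4221
15 May – 31 Dec 2004: 231 days, exemption $239,000 → ($268,000 − $239,000) × 1.25% × 231/366 = $228.7910
Total = $1,017.2131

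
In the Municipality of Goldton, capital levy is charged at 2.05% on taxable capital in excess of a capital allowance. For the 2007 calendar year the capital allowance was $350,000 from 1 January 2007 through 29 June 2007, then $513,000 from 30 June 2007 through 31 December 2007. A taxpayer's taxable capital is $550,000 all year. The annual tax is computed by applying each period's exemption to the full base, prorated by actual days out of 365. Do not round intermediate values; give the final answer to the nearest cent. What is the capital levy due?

1 January – 29 June 2007: 180 days, exemption $350,000 → ($550,000 − $350,000) × 2.05% × 180/365 = $2,021.9178
30 June – 31 December 2007: 185 days, exemption $513,000 → ($550,000 − $513,000) × 2.05% × 185/365 = $384.4452
Total = $2,406.3630

$2,406.36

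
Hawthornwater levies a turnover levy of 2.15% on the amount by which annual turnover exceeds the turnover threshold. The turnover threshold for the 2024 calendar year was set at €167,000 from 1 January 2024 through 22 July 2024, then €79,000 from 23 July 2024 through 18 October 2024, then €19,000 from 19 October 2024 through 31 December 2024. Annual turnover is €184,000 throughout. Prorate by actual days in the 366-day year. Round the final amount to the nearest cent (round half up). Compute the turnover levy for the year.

€1,463.76

1 January – 22 July 2024: 204 days, exemption €167,000 → (€184,000 − €167,000) × 2.15% × 204/366 = €203.7213
23 July – 18 October 2024: 88 days, exemption €79,000 → (€184,000 − €79,000) × 2.15% × 88/366 = €542.7869
19 October – 31 December 2024: 74 days, exemption €19,000 → (€184,000 − €19,000) × 2.15% × 74/366 = €717.2541
Total = €1,463.7623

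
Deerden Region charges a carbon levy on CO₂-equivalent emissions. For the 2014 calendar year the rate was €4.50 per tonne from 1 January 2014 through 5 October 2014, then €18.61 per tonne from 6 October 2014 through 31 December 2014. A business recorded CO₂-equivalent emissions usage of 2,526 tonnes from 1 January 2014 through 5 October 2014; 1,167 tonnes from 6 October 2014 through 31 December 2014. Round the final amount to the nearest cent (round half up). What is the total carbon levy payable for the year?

€33,084.87

1 January – 5 October 2014: 2,526 tonnes at €4.50/tonne → €11,367.00
6 October – 31 December 2014: 1,167 tonnes at €18.61/tonne → €21,717.87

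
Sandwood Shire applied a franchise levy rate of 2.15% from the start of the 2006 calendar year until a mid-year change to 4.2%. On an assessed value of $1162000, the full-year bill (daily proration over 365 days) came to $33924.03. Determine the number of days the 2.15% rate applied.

Let d = days at the first rate; then 365 − d days at the second rate.
$1162000 × [2.15%·d + 4.2%·(365−d)] / 365 = $33924.03
Solving gives d = 228, so the new rate took effect on 17 August 2006.

228 days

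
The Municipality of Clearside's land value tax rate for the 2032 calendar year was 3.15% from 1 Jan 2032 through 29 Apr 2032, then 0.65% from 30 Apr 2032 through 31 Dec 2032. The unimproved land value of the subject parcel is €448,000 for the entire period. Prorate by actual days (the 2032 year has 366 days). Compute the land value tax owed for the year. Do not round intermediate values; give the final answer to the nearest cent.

1 Jan – 29 Apr 2032: 120 days at 3.15% → €448,000 × 3.15% × 120/366 = €4,626.8852
30 Apr – 31 Dec 2032: 246 days at 0.65% → €448,000 × 0.65% × 246/366 = €1,957.2459
Total = €6,584.1311

€6,584.13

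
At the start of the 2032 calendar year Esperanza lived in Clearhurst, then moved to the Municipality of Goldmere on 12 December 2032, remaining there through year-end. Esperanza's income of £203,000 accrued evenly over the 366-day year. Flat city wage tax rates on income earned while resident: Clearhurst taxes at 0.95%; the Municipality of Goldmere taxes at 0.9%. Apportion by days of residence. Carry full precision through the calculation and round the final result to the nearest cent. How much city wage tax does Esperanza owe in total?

£1,922.95

Clearhurst, 1 January – 11 December 2032: 346 days → £203,000 × 0.95% × 346/366 = £1,823.1175
The Municipality of Goldmere, 12 December – 31 December 2032: 20 days → £203,000 × 0.9% × 20/366 = £99.8361
Total = £1,922.9536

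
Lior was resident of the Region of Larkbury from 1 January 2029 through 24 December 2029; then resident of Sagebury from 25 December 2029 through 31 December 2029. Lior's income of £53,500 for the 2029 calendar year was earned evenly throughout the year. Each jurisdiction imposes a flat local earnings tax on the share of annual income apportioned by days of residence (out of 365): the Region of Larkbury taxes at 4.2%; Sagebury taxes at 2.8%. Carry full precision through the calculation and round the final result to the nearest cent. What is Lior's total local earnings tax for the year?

The Region of Larkbury, 1 January – 24 December 2029: 358 days → £53,500 × 4.2% × 358/365 = £2,203.9068
Sagebury, 25 December – 31 December 2029: 7 days → £53,500 × 2.8% × 7/365 = £28.7288
Total = £2,232.6356

£2,232.64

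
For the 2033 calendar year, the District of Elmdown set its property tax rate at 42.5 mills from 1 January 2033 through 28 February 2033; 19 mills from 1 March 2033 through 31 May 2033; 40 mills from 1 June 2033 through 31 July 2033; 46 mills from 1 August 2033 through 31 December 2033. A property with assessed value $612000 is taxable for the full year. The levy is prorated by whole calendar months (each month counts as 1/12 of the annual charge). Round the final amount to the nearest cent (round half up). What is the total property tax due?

1 January – 28 February 2033: 2 months at 42.5 mills → $612000 × 4.25% × 2/12 = $4335.0000
1 March – 31 May 2033: 3 months at 19 mills → $612000 × 1.9% × 3/12 = $2907.0000
1 June – 31 July 2033: 2 months at 40 mills → $612000 × 4% × 2/12 = $4080.0000
1 August – 31 December 2033: 5 months at 46 mills → $612000 × 4.6% × 5/12 = $11730.0000
Total = $23052.0000

$23052.00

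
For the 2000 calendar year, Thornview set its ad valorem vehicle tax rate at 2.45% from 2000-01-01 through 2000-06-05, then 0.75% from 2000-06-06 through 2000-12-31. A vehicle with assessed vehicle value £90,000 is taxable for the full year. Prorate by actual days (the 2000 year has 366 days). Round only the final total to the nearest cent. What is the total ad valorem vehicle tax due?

£1,331.31

2000-01-01 to 2000-06-05: 157 days at 2.45% → £90,000 × 2.45% × 157/366 = £945.8607
2000-06-06 to 2000-12-31: 209 days at 0.75% → £90,000 × 0.75% × 209/366 = £385.4508
Total = £1,331.3115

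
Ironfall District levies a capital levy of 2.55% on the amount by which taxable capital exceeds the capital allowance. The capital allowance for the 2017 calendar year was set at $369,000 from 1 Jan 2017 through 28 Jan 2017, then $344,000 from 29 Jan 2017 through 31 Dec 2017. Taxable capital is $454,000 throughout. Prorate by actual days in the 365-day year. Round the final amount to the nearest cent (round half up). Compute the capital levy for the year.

$2,756.10

1 Jan – 28 Jan 2017: 28 days, exemption $369,000 → ($454,000 − $369,000) × 2.55% × 28/365 = $166.2740
29 Jan – 31 Dec 2017: 337 days, exemption $344,000 → ($454,000 − $344,000) × 2.55% × 337/365 = $2,589.8219
Total = $2,756.0959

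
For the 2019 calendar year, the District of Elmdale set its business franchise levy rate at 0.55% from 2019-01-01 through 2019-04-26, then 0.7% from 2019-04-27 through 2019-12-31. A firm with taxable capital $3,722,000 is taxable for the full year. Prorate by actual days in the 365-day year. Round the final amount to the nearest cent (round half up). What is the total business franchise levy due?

$24,279.68

2019-01-01 to 2019-04-26: 116 days at 0.55% → $3,722,000 × 0.55% × 116/365 = $6,505.8521
2019-04-27 to 2019-12-31: 249 days at 0.7% → $3,722,000 × 0.7% × 249/365 = $17,773.8247
Total = $24,279.6767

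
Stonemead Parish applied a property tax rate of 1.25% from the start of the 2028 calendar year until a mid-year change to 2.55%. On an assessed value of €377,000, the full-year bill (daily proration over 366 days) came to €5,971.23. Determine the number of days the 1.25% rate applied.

Let d = days at the first rate; then 366 − d days at the second rate.
€377,000 × [1.25%·d + 2.55%·(366−d)] / 366 = €5,971.23
Solving gives d = 272, so the new rate took effect on 29 September 2028.

272 days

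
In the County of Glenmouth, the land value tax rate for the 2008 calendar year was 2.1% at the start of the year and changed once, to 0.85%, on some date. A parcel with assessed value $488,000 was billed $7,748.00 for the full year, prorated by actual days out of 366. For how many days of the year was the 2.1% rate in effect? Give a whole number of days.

Let d = days at the first rate; then 366 − d days at the second rate.
$488,000 × [2.1%·d + 0.85%·(366−d)] / 366 = $7,748.00
Solving gives d = 216, so the new rate took effect on August 4, 2008.

216 days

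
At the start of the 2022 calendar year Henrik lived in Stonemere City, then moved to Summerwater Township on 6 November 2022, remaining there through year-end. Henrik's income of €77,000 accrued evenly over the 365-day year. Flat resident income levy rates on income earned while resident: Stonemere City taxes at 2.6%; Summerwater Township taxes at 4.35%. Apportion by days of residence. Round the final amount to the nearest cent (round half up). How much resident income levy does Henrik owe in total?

€2,208.74

Stonemere City, 1 January – 5 November 2022: 309 days → €77,000 × 2.6% × 309/365 = €1,694.8438
Summerwater Township, 6 November – 31 December 2022: 56 days → €77,000 × 4.35% × 56/365 = €513.8959
Total = €2,208.7397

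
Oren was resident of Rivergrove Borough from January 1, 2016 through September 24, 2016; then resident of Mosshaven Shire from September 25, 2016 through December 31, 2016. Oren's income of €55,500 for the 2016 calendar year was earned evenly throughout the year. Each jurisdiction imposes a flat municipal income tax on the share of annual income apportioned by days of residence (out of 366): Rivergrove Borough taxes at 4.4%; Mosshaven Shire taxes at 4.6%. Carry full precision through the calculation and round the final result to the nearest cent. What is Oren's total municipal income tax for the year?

Rivergrove Borough, January 1 – September 24, 2016: 268 days → €55,500 × 4.4% × 268/366 = €1,788.1311
Mosshaven Shire, September 25 – December 31, 2016: 98 days → €55,500 × 4.6% × 98/366 = €683.5902
Total = €2,471.7213

€2,471.72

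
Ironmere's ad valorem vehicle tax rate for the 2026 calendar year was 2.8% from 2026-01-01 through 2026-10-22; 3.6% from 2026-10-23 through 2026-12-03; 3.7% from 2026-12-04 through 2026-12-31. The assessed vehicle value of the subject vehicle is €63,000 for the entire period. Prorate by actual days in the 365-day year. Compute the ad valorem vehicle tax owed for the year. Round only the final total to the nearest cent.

2026-01-01 to 2026-10-22: 295 days at 2.8% → €63,000 × 2.8% × 295/365 = €1,425.6986
2026-10-23 to 2026-12-03: 42 days at 3.6% → €63,000 × 3.6% × 42/365 = €260.9753
2026-12-04 to 2026-12-31: 28 days at 3.7% → €63,000 × 3.7% × 28/365 = €178.8164
Total = €1,865.4904

€1,865.49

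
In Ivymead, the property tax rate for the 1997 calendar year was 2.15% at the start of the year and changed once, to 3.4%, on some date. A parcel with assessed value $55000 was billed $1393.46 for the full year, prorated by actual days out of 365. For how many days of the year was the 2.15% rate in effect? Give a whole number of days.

Let d = days at the first rate; then 365 − d days at the second rate.
$55000 × [2.15%·d + 3.4%·(365−d)] / 365 = $1393.46
Solving gives d = 253, so the new rate took effect on 11 Sep 1997.

253 days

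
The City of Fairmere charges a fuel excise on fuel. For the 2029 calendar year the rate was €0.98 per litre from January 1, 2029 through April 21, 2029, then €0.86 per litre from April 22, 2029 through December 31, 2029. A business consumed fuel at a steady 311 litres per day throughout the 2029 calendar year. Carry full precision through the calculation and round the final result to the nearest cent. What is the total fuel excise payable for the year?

January 1 – April 21, 2029: 111 days × 311 litres/day = 34,521 litres at €0.98/litre → €33,830.58
April 22 – December 31, 2029: 254 days × 311 litres/day = 78,994 litres at €0.86/litre → €67,934.84

€101,765.42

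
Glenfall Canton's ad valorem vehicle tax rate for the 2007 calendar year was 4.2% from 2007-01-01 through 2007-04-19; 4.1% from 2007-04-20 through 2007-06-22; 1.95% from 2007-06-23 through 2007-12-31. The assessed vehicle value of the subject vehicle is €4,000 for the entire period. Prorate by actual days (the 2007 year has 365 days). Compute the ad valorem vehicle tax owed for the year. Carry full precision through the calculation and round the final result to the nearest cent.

€119.96

2007-01-01 to 2007-04-19: 109 days at 4.2% → €4,000 × 4.2% × 109/365 = €50.1699
2007-04-20 to 2007-06-22: 64 days at 4.1% → €4,000 × 4.1% × 64/365 = €28.7562
2007-06-23 to 2007-12-31: 192 days at 1.95% → €4,000 × 1.95% × 192/365 = €41.0301
Total = €119.9562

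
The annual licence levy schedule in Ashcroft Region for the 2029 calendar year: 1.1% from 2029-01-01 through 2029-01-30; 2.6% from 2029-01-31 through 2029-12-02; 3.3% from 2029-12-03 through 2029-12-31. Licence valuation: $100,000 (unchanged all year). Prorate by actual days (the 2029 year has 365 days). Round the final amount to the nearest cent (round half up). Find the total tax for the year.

$2,532.33

2029-01-01 to 2029-01-30: 30 days at 1.1% → $100,000 × 1.1% × 30/365 = $90.4110
2029-01-31 to 2029-12-02: 306 days at 2.6% → $100,000 × 2.6% × 306/365 = $2,179.7260
2029-12-03 to 2029-12-31: 29 days at 3.3% → $100,000 × 3.3% × 29/365 = $262.1918
Total = $2,532.3288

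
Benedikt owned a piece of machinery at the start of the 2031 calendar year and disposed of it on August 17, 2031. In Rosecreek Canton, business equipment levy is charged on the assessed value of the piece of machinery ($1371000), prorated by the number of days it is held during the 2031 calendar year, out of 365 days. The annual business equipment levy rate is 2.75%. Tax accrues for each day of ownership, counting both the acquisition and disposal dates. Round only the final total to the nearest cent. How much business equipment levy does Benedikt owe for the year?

$23654.45

Days held (January 1 – August 17, 2031): 229 out of 365
Tax = $1371000 × 2.75% × 229/365 = $23654.4452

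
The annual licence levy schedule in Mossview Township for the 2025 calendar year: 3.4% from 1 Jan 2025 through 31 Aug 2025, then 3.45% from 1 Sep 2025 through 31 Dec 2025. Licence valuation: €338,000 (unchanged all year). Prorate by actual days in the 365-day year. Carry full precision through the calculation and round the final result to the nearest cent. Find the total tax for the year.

1 Jan – 31 Aug 2025: 243 days at 3.4% → €338,000 × 3.4% × 243/365 = €7,650.8384
1 Sep – 31 Dec 2025: 122 days at 3.45% → €338,000 × 3.45% × 122/365 = €3,897.6493
Total = €11,548.4877

€11,548.49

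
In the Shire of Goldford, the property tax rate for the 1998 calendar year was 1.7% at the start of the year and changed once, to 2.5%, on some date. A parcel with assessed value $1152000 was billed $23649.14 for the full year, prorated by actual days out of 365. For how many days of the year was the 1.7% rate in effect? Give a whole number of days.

Let d = days at the first rate; then 365 − d days at the second rate.
$1152000 × [1.7%·d + 2.5%·(365−d)] / 365 = $23649.14
Solving gives d = 204, so the new rate took effect on 24 Jul 1998.

204 days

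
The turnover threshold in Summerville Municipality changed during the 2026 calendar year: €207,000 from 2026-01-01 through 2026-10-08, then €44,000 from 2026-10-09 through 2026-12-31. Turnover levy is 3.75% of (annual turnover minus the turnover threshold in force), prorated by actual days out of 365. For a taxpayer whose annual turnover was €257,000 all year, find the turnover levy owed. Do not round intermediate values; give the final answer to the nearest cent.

€3,281.71

2026-01-01 to 2026-10-08: 281 days, exemption €207,000 → (€257,000 − €207,000) × 3.75% × 281/365 = €1,443.4932
2026-10-09 to 2026-12-31: 84 days, exemption €44,000 → (€257,000 − €44,000) × 3.75% × 84/365 = €1,838.2192
Total = €3,281.7123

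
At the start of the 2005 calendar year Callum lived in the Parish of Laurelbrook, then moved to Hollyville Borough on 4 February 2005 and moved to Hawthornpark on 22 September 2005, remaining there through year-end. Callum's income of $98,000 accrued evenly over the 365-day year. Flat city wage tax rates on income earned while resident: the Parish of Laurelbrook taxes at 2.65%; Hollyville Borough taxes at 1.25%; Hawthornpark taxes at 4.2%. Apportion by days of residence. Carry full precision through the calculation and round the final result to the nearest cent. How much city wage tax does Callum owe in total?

$2,152.78

The Parish of Laurelbrook, 1 January – 3 February 2005: 34 days → $98,000 × 2.65% × 34/365 = $241.9123
Hollyville Borough, 4 February – 21 September 2005: 230 days → $98,000 × 1.25% × 230/365 = $771.9178
Hawthornpark, 22 September – 31 December 2005: 101 days → $98,000 × 4.2% × 101/365 = $1,138.9479
Total = $2,152.7781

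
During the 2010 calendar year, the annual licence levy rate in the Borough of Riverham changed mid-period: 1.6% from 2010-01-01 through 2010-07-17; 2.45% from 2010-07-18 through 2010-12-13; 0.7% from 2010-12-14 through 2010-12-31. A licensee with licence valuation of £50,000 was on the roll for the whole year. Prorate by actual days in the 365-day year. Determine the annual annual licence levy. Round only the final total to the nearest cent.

£951.30

2010-01-01 to 2010-07-17: 198 days at 1.6% → £50,000 × 1.6% × 198/365 = £433.9726
2010-07-18 to 2010-12-13: 149 days at 2.45% → £50,000 × 2.45% × 149/365 = £500.0685
2010-12-14 to 2010-12-31: 18 days at 0.7% → £50,000 × 0.7% × 18/365 = £17.2603
Total = £951.3014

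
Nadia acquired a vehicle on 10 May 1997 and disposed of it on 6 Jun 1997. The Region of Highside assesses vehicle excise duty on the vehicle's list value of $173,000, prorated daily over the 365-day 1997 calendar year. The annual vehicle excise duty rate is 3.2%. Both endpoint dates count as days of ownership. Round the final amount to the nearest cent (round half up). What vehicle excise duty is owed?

Days held (10 May – 6 Jun 1997): 28 out of 365
Tax = $173,000 × 3.2% × 28/365 = $424.6795

$424.68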